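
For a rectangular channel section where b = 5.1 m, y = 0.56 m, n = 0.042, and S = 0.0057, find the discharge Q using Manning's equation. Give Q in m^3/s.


For a rectangular channel, the cross-sectional area A = b * y = 5.1 * 0.56 = 2.86 m^2.
The wetted perimeter P = b + 2y = 5.1 + 2*0.56 = 6.22 m.
Hydraulic radius R = A/P = 2.86/6.22 = 0.4592 m.
Velocity V = (1/n)*R^(2/3)*S^(1/2) = (1/0.042)*0.4592^(2/3)*0.0057^(1/2) = 1.0699 m/s.
Discharge Q = A * V = 2.86 * 1.0699 = 3.056 m^3/s.

3.056


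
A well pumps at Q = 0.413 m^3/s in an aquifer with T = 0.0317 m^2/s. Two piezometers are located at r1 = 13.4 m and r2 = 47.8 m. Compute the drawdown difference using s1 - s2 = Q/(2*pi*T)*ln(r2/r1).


Thiem equation: s1 - s2 = Q/(2*pi*T) * ln(r2/r1).
ln(r2/r1) = ln(47.8/13.4) = 1.2718.
Q/(2*pi*T) = 0.413 / (2*pi*0.0317) = 0.413 / 0.1992 = 2.0735.
s1 - s2 = 2.0735 * 1.2718 = 2.6371 m.

2.6371


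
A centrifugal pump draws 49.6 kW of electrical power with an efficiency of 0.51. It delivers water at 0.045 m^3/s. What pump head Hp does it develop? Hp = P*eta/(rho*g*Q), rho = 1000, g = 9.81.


Pump head formula: Hp = P * eta / (rho * g * Q).
Numerator: P * eta = 49.6 * 1000 * 0.51 = 25296.0 W.
Denominator: rho * g * Q = 1000 * 9.81 * 0.045 = 441.45.
Hp = 25296.0 / 441.45 = 57.3 m.

57.3


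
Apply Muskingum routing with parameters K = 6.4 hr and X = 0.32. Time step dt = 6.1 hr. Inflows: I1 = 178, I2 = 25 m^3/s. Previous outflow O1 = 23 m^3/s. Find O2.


Muskingum coefficients:
denom = 2*K*(1-X) + dt = 2*6.4*(1-0.32) + 6.1 = 14.804.
C0 = (dt - 2*K*X)/denom = (6.1 - 2*6.4*0.32)/14.804 = 0.1354.
C1 = (dt + 2*K*X)/denom = (6.1 + 2*6.4*0.32)/14.804 = 0.6887.
C2 = (2*K*(1-X) - dt)/denom = 0.1759.
O2 = C0*I2 + C1*I1 + C2*O1
   = 0.1354*25 + 0.6887*178 + 0.1759*23
   = 130.02 m^3/s.

130.02


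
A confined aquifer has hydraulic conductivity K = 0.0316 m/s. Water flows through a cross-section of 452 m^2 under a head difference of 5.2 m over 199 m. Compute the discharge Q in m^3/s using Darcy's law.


Darcy's law: Q = K * A * i, where i = dh/L.
Hydraulic gradient i = 5.2 / 199 = 0.026131.
Q = 0.0316 * 452 * 0.026131
  = 0.3732 m^3/s.

0.3732


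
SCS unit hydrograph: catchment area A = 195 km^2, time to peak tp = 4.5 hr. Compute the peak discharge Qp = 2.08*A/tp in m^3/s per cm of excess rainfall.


SCS formula: Qp = 2.08 * A / tp.
Qp = 2.08 * 195 / 4.5
   = 405.6 / 4.5
   = 90.13 m^3/s per cm.

90.13


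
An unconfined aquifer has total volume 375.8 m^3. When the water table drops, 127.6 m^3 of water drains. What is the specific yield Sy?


Specific yield Sy = Volume drained / Total volume.
Sy = 127.6 / 375.8
   = 0.3395.

0.3395


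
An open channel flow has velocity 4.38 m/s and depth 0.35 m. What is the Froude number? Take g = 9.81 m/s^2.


The Froude number is defined as Fr = V / sqrt(g*y).
g*y = 9.81 * 0.35 = 3.4335.
sqrt(g*y) = sqrt(3.4335) = 1.853.
Fr = 4.38 / 1.853 = 2.3638.

2.3638


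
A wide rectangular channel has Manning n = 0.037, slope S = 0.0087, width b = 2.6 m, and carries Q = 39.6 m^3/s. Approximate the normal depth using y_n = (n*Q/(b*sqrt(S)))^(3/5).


We use the wide-channel approximation y_n = (n*Q/(b*sqrt(S)))^(3/5).
sqrt(S) = sqrt(0.0087) = 0.093274.
Numerator: n*Q = 0.037 * 39.6 = 1.4652.
Denominator: b*sqrt(S) = 2.6 * 0.093274 = 0.242512.
arg = 6.0418.
y_n = 6.0418^(3/5) = 2.9424 m.

2.9424


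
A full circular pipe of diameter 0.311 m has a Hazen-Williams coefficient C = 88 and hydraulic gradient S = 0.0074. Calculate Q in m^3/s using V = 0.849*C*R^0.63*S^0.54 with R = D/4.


For a full circular pipe, R = D/4 = 0.311/4 = 0.0777 m.
V = 0.849 * 88 * 0.0777^0.63 * 0.0074^0.54
  = 0.849 * 88 * 0.200051 * 0.070694
  = 1.0566 m/s.
Pipe area A = pi*D^2/4 = pi*0.311^2/4 = 0.076 m^2.
Q = A * V = 0.076 * 1.0566 = 0.0803 m^3/s.

0.0803


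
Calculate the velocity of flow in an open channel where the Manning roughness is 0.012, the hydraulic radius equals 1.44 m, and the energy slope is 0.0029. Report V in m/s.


Manning's equation gives V = (1/n) * R^(2/3) * S^(1/2).
First, compute R^(2/3) = 1.44^(2/3) = 1.2752.
Next, S^(1/2) = 0.0029^(1/2) = 0.053852.
Then 1/n = 1/0.012 = 83.33.
V = 83.33 * 1.2752 * 0.053852 = 5.7226 m/s.

5.7226


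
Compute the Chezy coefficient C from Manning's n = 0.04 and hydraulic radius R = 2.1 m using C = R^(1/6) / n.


The Chezy coefficient relates to Manning's n through C = R^(1/6) / n.
R^(1/6) = 2.1^(1/6) = 1.131627.
C = 1.131627 / 0.04 = 28.29 m^(1/2)/s.

28.29


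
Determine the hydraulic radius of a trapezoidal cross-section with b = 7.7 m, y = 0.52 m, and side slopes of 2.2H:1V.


For a trapezoidal section with side slope z:
A = (b + z*y)*y = (7.7 + 2.2*0.52)*0.52 = 4.599 m^2.
P = b + 2*y*sqrt(1 + z^2) = 7.7 + 2*0.52*sqrt(1 + 2.2^2) = 10.213 m.
R = A/P = 4.599 / 10.213 = 0.4503 m.

0.4503


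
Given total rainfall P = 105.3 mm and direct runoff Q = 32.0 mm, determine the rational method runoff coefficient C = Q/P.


The runoff coefficient C = runoff depth / rainfall depth.
C = 32.0 / 105.3
  = 0.3039.

0.3039


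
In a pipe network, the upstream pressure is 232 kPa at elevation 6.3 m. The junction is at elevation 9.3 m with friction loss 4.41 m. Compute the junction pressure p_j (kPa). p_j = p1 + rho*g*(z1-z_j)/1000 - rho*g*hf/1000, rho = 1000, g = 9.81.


Junction pressure: p_j = p1 + rho*g*(z1 - z_j)/1000 - rho*g*hf/1000.
Elevation term = 1000*9.81*(6.3 - 9.3)/1000 = -29.43 kPa.
Friction term = 1000*9.81*4.41/1000 = 43.262 kPa.
p_j = 232 + -29.43 - 43.262 = 159.31 kPa.

159.31


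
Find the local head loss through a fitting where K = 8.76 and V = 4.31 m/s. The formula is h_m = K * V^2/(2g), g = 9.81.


Minor loss formula: h_m = K * V^2/(2g).
V^2 = 4.31^2 = 18.5761.
V^2/(2g) = 18.5761 / 19.62 = 0.9468 m.
h_m = 8.76 * 0.9468 = 8.2939 m.

8.2939


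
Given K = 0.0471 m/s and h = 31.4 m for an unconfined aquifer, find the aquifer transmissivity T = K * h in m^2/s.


Transmissivity is defined as T = K * h.
T = 0.0471 * 31.4
  = 1.4789 m^2/s.

1.4789


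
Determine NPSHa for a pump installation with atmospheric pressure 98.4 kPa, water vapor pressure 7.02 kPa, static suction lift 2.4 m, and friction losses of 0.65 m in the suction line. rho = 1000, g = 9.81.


NPSHa = p_atm/(rho*g) - z_s - hf_s - p_vap/(rho*g).
p_atm/(rho*g) = 98.4*1000 / (1000*9.81) = 10.031 m.
p_vap/(rho*g) = 7.02*1000 / (1000*9.81) = 0.716 m.
NPSHa = 10.031 - 2.4 - 0.65 - 0.716
      = 6.26 m.

6.26


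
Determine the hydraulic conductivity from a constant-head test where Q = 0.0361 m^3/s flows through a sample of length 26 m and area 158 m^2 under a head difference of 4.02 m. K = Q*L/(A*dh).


From K = Q*L / (A*dh):
Numerator: Q*L = 0.0361 * 26 = 0.9386.
Denominator: A*dh = 158 * 4.02 = 635.16.
K = 0.9386 / 635.16 = 0.001478 m/s.

0.001478


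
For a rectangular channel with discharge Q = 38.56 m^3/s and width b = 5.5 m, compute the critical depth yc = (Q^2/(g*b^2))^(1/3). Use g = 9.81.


Using yc = (Q^2 / (g * b^2))^(1/3):
Q^2 = 38.56^2 = 1486.87.
g * b^2 = 9.81 * 5.5^2 = 9.81 * 30.25 = 296.75.
Q^2 / (g*b^2) = 1486.87 / 296.75 = 5.0105.
yc = 5.0105^(1/3) = 1.7112 m.

1.7112


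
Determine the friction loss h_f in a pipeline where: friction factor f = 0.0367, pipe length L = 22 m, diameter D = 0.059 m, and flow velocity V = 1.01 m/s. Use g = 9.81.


Darcy-Weisbach equation: h_f = f * (L/D) * V^2/(2g).
f * L/D = 0.0367 * 22/0.059 = 13.6847.
V^2/(2g) = 1.01^2 / (2*9.81) = 1.0201 / 19.62 = 0.052 m.
h_f = 13.6847 * 0.052 = 0.712 m.

0.712


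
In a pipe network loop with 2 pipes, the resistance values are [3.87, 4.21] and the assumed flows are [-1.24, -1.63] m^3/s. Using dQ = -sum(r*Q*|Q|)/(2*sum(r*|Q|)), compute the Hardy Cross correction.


Numerator terms (r*Q*|Q|): 3.87*-1.24*|-1.24| = -5.9505; 4.21*-1.63*|-1.63| = -11.1855.
Sum of numerator = -17.1361.
Denominator terms (r*|Q|): 3.87*|-1.24| = 4.7988; 4.21*|-1.63| = 6.8623.
2 * sum of denominator = 2 * 11.6611 = 23.3222.
dQ = --17.1361 / 23.3222 = 0.7348 m^3/s.

0.7348


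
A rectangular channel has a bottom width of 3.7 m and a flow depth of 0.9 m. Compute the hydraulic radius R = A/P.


For a rectangular section:
Flow area A = b * y = 3.7 * 0.9 = 3.33 m^2.
Wetted perimeter P = b + 2y = 3.7 + 2*0.9 = 5.5 m.
Hydraulic radius R = A/P = 3.33 / 5.5 = 0.6055 m.

0.6055


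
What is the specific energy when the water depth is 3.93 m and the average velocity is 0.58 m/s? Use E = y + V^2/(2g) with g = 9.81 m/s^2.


Specific energy E = y + V^2/(2g).
Velocity head = V^2/(2g) = 0.58^2 / (2*9.81) = 0.3364 / 19.62 = 0.0171 m.
E = 3.93 + 0.0171 = 3.9471 m.

3.9471


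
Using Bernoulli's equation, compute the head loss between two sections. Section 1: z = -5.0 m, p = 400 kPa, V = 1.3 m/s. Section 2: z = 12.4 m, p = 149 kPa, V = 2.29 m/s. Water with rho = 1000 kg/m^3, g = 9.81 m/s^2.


Total head at each section: H = z + p/(rho*g) + V^2/(2g).
H1 = -5.0 + 400*1000/(1000*9.81) + 1.3^2/(2*9.81)
   = -5.0 + 40.775 + 0.0861
   = 35.861 m.
H2 = 12.4 + 149*1000/(1000*9.81) + 2.29^2/(2*9.81)
   = 12.4 + 15.189 + 0.2673
   = 27.856 m.
h_L = H1 - H2 = 35.861 - 27.856 = 8.005 m.

8.005


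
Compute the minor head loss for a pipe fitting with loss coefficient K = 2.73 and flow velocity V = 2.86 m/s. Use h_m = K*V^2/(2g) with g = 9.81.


Minor loss formula: h_m = K * V^2/(2g).
V^2 = 2.86^2 = 8.1796.
V^2/(2g) = 8.1796 / 19.62 = 0.4169 m.
h_m = 2.73 * 0.4169 = 1.1381 m.

1.1381


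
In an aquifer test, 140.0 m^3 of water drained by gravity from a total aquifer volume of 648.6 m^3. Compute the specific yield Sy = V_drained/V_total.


Specific yield Sy = Volume drained / Total volume.
Sy = 140.0 / 648.6
   = 0.2158.

0.2158


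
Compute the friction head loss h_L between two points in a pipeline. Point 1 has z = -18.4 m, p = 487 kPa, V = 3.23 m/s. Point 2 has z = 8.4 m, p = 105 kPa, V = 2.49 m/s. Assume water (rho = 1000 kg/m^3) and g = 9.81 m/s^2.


Total head at each section: H = z + p/(rho*g) + V^2/(2g).
H1 = -18.4 + 487*1000/(1000*9.81) + 3.23^2/(2*9.81)
   = -18.4 + 49.643 + 0.5317
   = 31.775 m.
H2 = 8.4 + 105*1000/(1000*9.81) + 2.49^2/(2*9.81)
   = 8.4 + 10.703 + 0.316
   = 19.419 m.
h_L = H1 - H2 = 31.775 - 19.419 = 12.356 m.

12.356


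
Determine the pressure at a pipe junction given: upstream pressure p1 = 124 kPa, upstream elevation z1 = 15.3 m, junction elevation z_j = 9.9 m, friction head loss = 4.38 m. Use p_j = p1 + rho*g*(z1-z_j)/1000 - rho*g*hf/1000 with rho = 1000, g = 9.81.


Junction pressure: p_j = p1 + rho*g*(z1 - z_j)/1000 - rho*g*hf/1000.
Elevation term = 1000*9.81*(15.3 - 9.9)/1000 = 52.974 kPa.
Friction term = 1000*9.81*4.38/1000 = 42.968 kPa.
p_j = 124 + 52.974 - 42.968 = 134.01 kPa.

134.01


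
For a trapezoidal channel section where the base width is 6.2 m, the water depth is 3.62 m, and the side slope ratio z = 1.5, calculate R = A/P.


For a trapezoidal section with side slope z:
A = (b + z*y)*y = (6.2 + 1.5*3.62)*3.62 = 42.101 m^2.
P = b + 2*y*sqrt(1 + z^2) = 6.2 + 2*3.62*sqrt(1 + 1.5^2) = 19.252 m.
R = A/P = 42.101 / 19.252 = 2.1868 m.

2.1868


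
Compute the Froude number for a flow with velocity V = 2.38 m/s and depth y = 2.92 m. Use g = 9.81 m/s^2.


The Froude number is defined as Fr = V / sqrt(g*y).
g*y = 9.81 * 2.92 = 28.6452.
sqrt(g*y) = sqrt(28.6452) = 5.3521.
Fr = 2.38 / 5.3521 = 0.4447.

0.4447


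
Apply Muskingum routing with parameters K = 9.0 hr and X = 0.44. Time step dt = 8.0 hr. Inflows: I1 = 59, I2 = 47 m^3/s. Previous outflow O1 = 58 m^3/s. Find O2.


Muskingum coefficients:
denom = 2*K*(1-X) + dt = 2*9.0*(1-0.44) + 8.0 = 18.08.
C0 = (dt - 2*K*X)/denom = (8.0 - 2*9.0*0.44)/18.08 = 0.0044.
C1 = (dt + 2*K*X)/denom = (8.0 + 2*9.0*0.44)/18.08 = 0.8805.
C2 = (2*K*(1-X) - dt)/denom = 0.115.
O2 = C0*I2 + C1*I1 + C2*O1
   = 0.0044*47 + 0.8805*59 + 0.115*58
   = 58.83 m^3/s.

58.83


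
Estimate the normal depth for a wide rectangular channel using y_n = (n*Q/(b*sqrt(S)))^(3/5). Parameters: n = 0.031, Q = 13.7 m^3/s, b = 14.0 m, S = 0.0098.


We use the wide-channel approximation y_n = (n*Q/(b*sqrt(S)))^(3/5).
sqrt(S) = sqrt(0.0098) = 0.098995.
Numerator: n*Q = 0.031 * 13.7 = 0.4247.
Denominator: b*sqrt(S) = 14.0 * 0.098995 = 1.38593.
arg = 0.3064.
y_n = 0.3064^(3/5) = 0.4918 m.

0.4918


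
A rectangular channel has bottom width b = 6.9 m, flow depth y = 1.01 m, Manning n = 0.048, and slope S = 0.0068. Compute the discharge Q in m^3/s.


For a rectangular channel, the cross-sectional area A = b * y = 6.9 * 1.01 = 6.97 m^2.
The wetted perimeter P = b + 2y = 6.9 + 2*1.01 = 8.92 m.
Hydraulic radius R = A/P = 6.97/8.92 = 0.7813 m.
Velocity V = (1/n)*R^(2/3)*S^(1/2) = (1/0.048)*0.7813^(2/3)*0.0068^(1/2) = 1.4573 m/s.
Discharge Q = A * V = 6.97 * 1.4573 = 10.156 m^3/s.

10.156


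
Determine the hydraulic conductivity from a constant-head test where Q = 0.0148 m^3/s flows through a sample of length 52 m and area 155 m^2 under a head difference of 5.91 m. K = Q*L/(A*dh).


From K = Q*L / (A*dh):
Numerator: Q*L = 0.0148 * 52 = 0.7696.
Denominator: A*dh = 155 * 5.91 = 916.05.
K = 0.7696 / 916.05 = 0.00084 m/s.

0.00084


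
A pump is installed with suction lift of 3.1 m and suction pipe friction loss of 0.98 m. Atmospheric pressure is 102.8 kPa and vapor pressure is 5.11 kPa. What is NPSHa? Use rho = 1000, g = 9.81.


NPSHa = p_atm/(rho*g) - z_s - hf_s - p_vap/(rho*g).
p_atm/(rho*g) = 102.8*1000 / (1000*9.81) = 10.479 m.
p_vap/(rho*g) = 5.11*1000 / (1000*9.81) = 0.521 m.
NPSHa = 10.479 - 3.1 - 0.98 - 0.521
      = 5.88 m.

5.88


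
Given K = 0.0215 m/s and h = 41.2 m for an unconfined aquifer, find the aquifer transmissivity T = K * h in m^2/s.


Transmissivity is defined as T = K * h.
T = 0.0215 * 41.2
  = 0.8858 m^2/s.

0.8858


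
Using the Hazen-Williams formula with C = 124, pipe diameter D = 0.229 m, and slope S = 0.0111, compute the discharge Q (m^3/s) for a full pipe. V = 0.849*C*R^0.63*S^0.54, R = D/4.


For a full circular pipe, R = D/4 = 0.229/4 = 0.0573 m.
V = 0.849 * 124 * 0.0573^0.63 * 0.0111^0.54
  = 0.849 * 124 * 0.164968 * 0.087998
  = 1.5283 m/s.
Pipe area A = pi*D^2/4 = pi*0.229^2/4 = 0.0412 m^2.
Q = A * V = 0.0412 * 1.5283 = 0.0629 m^3/s.

0.0629


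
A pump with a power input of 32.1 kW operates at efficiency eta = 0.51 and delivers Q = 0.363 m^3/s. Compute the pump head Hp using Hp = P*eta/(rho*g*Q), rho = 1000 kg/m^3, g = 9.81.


Pump head formula: Hp = P * eta / (rho * g * Q).
Numerator: P * eta = 32.1 * 1000 * 0.51 = 16371.0 W.
Denominator: rho * g * Q = 1000 * 9.81 * 0.363 = 3561.03.
Hp = 16371.0 / 3561.03 = 4.6 m.

4.6


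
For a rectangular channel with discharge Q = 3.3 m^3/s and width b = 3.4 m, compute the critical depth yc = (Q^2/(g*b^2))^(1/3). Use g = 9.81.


Using yc = (Q^2 / (g * b^2))^(1/3):
Q^2 = 3.3^2 = 10.89.
g * b^2 = 9.81 * 3.4^2 = 9.81 * 11.56 = 113.4.
Q^2 / (g*b^2) = 10.89 / 113.4 = 0.096.
yc = 0.096^(1/3) = 0.4579 m.

0.4579


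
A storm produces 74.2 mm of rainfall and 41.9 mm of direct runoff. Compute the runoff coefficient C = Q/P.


The runoff coefficient C = runoff depth / rainfall depth.
C = 41.9 / 74.2
  = 0.5647.

0.5647


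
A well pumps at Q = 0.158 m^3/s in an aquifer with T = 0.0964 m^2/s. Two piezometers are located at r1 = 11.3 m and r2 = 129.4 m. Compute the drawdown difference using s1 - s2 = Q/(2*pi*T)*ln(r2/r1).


Thiem equation: s1 - s2 = Q/(2*pi*T) * ln(r2/r1).
ln(r2/r1) = ln(129.4/11.3) = 2.4381.
Q/(2*pi*T) = 0.158 / (2*pi*0.0964) = 0.158 / 0.6057 = 0.2609.
s1 - s2 = 0.2609 * 2.4381 = 0.636 m.

0.636


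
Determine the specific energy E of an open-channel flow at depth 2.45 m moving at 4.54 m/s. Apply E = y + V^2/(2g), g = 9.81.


Specific energy E = y + V^2/(2g).
Velocity head = V^2/(2g) = 4.54^2 / (2*9.81) = 20.6116 / 19.62 = 1.0505 m.
E = 2.45 + 1.0505 = 3.5005 m.

3.5005


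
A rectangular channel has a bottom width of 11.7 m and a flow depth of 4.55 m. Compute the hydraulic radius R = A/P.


For a rectangular section:
Flow area A = b * y = 11.7 * 4.55 = 53.23 m^2.
Wetted perimeter P = b + 2y = 11.7 + 2*4.55 = 20.8 m.
Hydraulic radius R = A/P = 53.23 / 20.8 = 2.5594 m.

2.5594


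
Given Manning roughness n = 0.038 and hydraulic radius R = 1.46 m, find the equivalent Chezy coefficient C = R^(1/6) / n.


The Chezy coefficient relates to Manning's n through C = R^(1/6) / n.
R^(1/6) = 1.46^(1/6) = 1.065104.
C = 1.065104 / 0.038 = 28.03 m^(1/2)/s.

28.03


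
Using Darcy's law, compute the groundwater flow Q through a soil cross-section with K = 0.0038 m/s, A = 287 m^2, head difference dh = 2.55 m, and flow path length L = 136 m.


Darcy's law: Q = K * A * i, where i = dh/L.
Hydraulic gradient i = 2.55 / 136 = 0.01875.
Q = 0.0038 * 287 * 0.01875
  = 0.0204 m^3/s.

0.0204


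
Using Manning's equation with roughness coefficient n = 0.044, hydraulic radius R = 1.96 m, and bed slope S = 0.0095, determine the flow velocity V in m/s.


Manning's equation gives V = (1/n) * R^(2/3) * S^(1/2).
First, compute R^(2/3) = 1.96^(2/3) = 1.5662.
Next, S^(1/2) = 0.0095^(1/2) = 0.097468.
Then 1/n = 1/0.044 = 22.73.
V = 22.73 * 1.5662 * 0.097468 = 3.4693 m/s.

3.4693


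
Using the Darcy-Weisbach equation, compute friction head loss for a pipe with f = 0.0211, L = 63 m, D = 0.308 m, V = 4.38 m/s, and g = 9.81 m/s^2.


Darcy-Weisbach equation: h_f = f * (L/D) * V^2/(2g).
f * L/D = 0.0211 * 63/0.308 = 4.3159.
V^2/(2g) = 4.38^2 / (2*9.81) = 19.1844 / 19.62 = 0.9778 m.
h_f = 4.3159 * 0.9778 = 4.22 m.

4.22


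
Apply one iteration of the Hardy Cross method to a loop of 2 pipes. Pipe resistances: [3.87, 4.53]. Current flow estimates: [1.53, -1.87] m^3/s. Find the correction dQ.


Numerator terms (r*Q*|Q|): 3.87*1.53*|1.53| = 9.0593; 4.53*-1.87*|-1.87| = -15.841.
Sum of numerator = -6.7817.
Denominator terms (r*|Q|): 3.87*|1.53| = 5.9211; 4.53*|-1.87| = 8.4711.
2 * sum of denominator = 2 * 14.3922 = 28.7844.
dQ = --6.7817 / 28.7844 = 0.2356 m^3/s.

0.2356


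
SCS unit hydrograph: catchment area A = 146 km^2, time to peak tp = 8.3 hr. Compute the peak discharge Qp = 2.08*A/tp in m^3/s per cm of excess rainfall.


SCS formula: Qp = 2.08 * A / tp.
Qp = 2.08 * 146 / 8.3
   = 303.68 / 8.3
   = 36.59 m^3/s per cm.

36.59


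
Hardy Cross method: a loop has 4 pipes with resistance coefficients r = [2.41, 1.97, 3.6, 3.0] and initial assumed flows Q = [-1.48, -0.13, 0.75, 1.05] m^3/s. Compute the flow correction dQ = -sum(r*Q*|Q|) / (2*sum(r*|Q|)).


Numerator terms (r*Q*|Q|): 2.41*-1.48*|-1.48| = -5.2789; 1.97*-0.13*|-0.13| = -0.0333; 3.6*0.75*|0.75| = 2.025; 3.0*1.05*|1.05| = 3.3075.
Sum of numerator = 0.0203.
Denominator terms (r*|Q|): 2.41*|-1.48| = 3.5668; 1.97*|-0.13| = 0.2561; 3.6*|0.75| = 2.7; 3.0*|1.05| = 3.15.
2 * sum of denominator = 2 * 9.6729 = 19.3458.
dQ = -0.0203 / 19.3458 = -0.0011 m^3/s.

-0.0011


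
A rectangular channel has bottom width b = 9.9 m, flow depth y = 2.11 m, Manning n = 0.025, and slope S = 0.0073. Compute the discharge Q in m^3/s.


For a rectangular channel, the cross-sectional area A = b * y = 9.9 * 2.11 = 20.89 m^2.
The wetted perimeter P = b + 2y = 9.9 + 2*2.11 = 14.12 m.
Hydraulic radius R = A/P = 20.89/14.12 = 1.4794 m.
Velocity V = (1/n)*R^(2/3)*S^(1/2) = (1/0.025)*1.4794^(2/3)*0.0073^(1/2) = 4.4372 m/s.
Discharge Q = A * V = 20.89 * 4.4372 = 92.689 m^3/s.

92.689


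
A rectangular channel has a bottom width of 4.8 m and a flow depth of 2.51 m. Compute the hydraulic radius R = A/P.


For a rectangular section:
Flow area A = b * y = 4.8 * 2.51 = 12.05 m^2.
Wetted perimeter P = b + 2y = 4.8 + 2*2.51 = 9.82 m.
Hydraulic radius R = A/P = 12.05 / 9.82 = 1.2269 m.

1.2269


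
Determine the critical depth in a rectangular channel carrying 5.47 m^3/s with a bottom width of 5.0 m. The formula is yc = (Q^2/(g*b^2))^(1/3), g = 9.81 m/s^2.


Using yc = (Q^2 / (g * b^2))^(1/3):
Q^2 = 5.47^2 = 29.92.
g * b^2 = 9.81 * 5.0^2 = 9.81 * 25.0 = 245.25.
Q^2 / (g*b^2) = 29.92 / 245.25 = 0.122.
yc = 0.122^(1/3) = 0.496 m.

0.496


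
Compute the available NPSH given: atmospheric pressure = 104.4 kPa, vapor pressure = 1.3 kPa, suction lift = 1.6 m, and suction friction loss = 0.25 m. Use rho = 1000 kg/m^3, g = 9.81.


NPSHa = p_atm/(rho*g) - z_s - hf_s - p_vap/(rho*g).
p_atm/(rho*g) = 104.4*1000 / (1000*9.81) = 10.642 m.
p_vap/(rho*g) = 1.3*1000 / (1000*9.81) = 0.133 m.
NPSHa = 10.642 - 1.6 - 0.25 - 0.133
      = 8.66 m.

8.66


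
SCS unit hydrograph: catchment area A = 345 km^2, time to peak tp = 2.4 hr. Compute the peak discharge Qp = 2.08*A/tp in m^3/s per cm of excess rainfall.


SCS formula: Qp = 2.08 * A / tp.
Qp = 2.08 * 345 / 2.4
   = 717.6 / 2.4
   = 299.0 m^3/s per cm.

299.0


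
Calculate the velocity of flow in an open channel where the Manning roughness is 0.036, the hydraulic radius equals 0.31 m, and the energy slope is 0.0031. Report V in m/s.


Manning's equation gives V = (1/n) * R^(2/3) * S^(1/2).
First, compute R^(2/3) = 0.31^(2/3) = 0.458.
Next, S^(1/2) = 0.0031^(1/2) = 0.055678.
Then 1/n = 1/0.036 = 27.78.
V = 27.78 * 0.458 * 0.055678 = 0.7084 m/s.

0.7084


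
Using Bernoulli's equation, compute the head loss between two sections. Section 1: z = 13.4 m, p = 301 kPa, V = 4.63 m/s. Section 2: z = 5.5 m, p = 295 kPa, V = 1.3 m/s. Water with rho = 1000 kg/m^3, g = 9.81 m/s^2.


Total head at each section: H = z + p/(rho*g) + V^2/(2g).
H1 = 13.4 + 301*1000/(1000*9.81) + 4.63^2/(2*9.81)
   = 13.4 + 30.683 + 1.0926
   = 45.176 m.
H2 = 5.5 + 295*1000/(1000*9.81) + 1.3^2/(2*9.81)
   = 5.5 + 30.071 + 0.0861
   = 35.657 m.
h_L = H1 - H2 = 45.176 - 35.657 = 9.518 m.

9.518


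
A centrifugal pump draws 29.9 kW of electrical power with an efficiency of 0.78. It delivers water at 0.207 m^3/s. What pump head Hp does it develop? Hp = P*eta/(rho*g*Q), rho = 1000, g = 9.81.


Pump head formula: Hp = P * eta / (rho * g * Q).
Numerator: P * eta = 29.9 * 1000 * 0.78 = 23322.0 W.
Denominator: rho * g * Q = 1000 * 9.81 * 0.207 = 2030.67.
Hp = 23322.0 / 2030.67 = 11.48 m.

11.48


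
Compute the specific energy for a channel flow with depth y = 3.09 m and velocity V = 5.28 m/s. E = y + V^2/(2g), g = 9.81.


Specific energy E = y + V^2/(2g).
Velocity head = V^2/(2g) = 5.28^2 / (2*9.81) = 27.8784 / 19.62 = 1.4209 m.
E = 3.09 + 1.4209 = 4.5109 m.

4.5109


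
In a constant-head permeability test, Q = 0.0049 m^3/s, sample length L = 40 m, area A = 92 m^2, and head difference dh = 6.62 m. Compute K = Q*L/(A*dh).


From K = Q*L / (A*dh):
Numerator: Q*L = 0.0049 * 40 = 0.196.
Denominator: A*dh = 92 * 6.62 = 609.04.
K = 0.196 / 609.04 = 0.000322 m/s.

0.000322


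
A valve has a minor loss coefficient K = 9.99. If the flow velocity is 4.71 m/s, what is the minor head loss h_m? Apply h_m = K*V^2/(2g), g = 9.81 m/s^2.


Minor loss formula: h_m = K * V^2/(2g).
V^2 = 4.71^2 = 22.1841.
V^2/(2g) = 22.1841 / 19.62 = 1.1307 m.
h_m = 9.99 * 1.1307 = 11.2956 m.

11.2956


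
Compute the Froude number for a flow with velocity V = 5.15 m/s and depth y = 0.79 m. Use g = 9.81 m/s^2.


The Froude number is defined as Fr = V / sqrt(g*y).
g*y = 9.81 * 0.79 = 7.7499.
sqrt(g*y) = sqrt(7.7499) = 2.7839.
Fr = 5.15 / 2.7839 = 1.8499.

1.8499


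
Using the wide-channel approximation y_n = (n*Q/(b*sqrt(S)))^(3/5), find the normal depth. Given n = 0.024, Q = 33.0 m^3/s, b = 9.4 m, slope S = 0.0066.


We use the wide-channel approximation y_n = (n*Q/(b*sqrt(S)))^(3/5).
sqrt(S) = sqrt(0.0066) = 0.08124.
Numerator: n*Q = 0.024 * 33.0 = 0.792.
Denominator: b*sqrt(S) = 9.4 * 0.08124 = 0.763656.
arg = 1.0371.
y_n = 1.0371^(3/5) = 1.0221 m.

1.0221


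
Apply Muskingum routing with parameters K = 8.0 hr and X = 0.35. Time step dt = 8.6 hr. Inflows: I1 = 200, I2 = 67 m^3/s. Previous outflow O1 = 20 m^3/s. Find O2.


Muskingum coefficients:
denom = 2*K*(1-X) + dt = 2*8.0*(1-0.35) + 8.6 = 19.0.
C0 = (dt - 2*K*X)/denom = (8.6 - 2*8.0*0.35)/19.0 = 0.1579.
C1 = (dt + 2*K*X)/denom = (8.6 + 2*8.0*0.35)/19.0 = 0.7474.
C2 = (2*K*(1-X) - dt)/denom = 0.0947.
O2 = C0*I2 + C1*I1 + C2*O1
   = 0.1579*67 + 0.7474*200 + 0.0947*20
   = 161.95 m^3/s.

161.95


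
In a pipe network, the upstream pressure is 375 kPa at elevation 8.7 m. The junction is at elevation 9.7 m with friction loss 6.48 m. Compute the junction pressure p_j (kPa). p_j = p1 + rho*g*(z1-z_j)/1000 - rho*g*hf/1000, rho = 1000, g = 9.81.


Junction pressure: p_j = p1 + rho*g*(z1 - z_j)/1000 - rho*g*hf/1000.
Elevation term = 1000*9.81*(8.7 - 9.7)/1000 = -9.81 kPa.
Friction term = 1000*9.81*6.48/1000 = 63.569 kPa.
p_j = 375 + -9.81 - 63.569 = 301.62 kPa.

301.62


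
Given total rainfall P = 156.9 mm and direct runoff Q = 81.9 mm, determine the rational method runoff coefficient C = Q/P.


The runoff coefficient C = runoff depth / rainfall depth.
C = 81.9 / 156.9
  = 0.522.

0.522


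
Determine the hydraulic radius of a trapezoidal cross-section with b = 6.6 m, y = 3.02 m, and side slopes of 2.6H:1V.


For a trapezoidal section with side slope z:
A = (b + z*y)*y = (6.6 + 2.6*3.02)*3.02 = 43.645 m^2.
P = b + 2*y*sqrt(1 + z^2) = 6.6 + 2*3.02*sqrt(1 + 2.6^2) = 23.425 m.
R = A/P = 43.645 / 23.425 = 1.8631 m.

1.8631


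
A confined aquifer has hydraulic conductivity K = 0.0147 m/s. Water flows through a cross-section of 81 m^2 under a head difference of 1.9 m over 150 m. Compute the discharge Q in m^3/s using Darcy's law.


Darcy's law: Q = K * A * i, where i = dh/L.
Hydraulic gradient i = 1.9 / 150 = 0.012667.
Q = 0.0147 * 81 * 0.012667
  = 0.0151 m^3/s.

0.0151


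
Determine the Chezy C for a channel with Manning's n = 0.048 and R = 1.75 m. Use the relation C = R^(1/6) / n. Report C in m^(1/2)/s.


The Chezy coefficient relates to Manning's n through C = R^(1/6) / n.
R^(1/6) = 1.75^(1/6) = 1.097757.
C = 1.097757 / 0.048 = 22.87 m^(1/2)/s.

22.87


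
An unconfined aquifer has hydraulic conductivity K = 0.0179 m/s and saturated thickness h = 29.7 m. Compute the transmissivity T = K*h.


Transmissivity is defined as T = K * h.
T = 0.0179 * 29.7
  = 0.5316 m^2/s.

0.5316


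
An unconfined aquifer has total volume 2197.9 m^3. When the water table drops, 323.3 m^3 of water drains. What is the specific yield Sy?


Specific yield Sy = Volume drained / Total volume.
Sy = 323.3 / 2197.9
   = 0.1471.

0.1471


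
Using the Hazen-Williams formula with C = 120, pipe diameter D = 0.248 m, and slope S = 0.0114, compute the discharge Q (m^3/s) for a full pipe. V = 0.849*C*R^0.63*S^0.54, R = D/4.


For a full circular pipe, R = D/4 = 0.248/4 = 0.062 m.
V = 0.849 * 120 * 0.062^0.63 * 0.0114^0.54
  = 0.849 * 120 * 0.173463 * 0.089275
  = 1.5777 m/s.
Pipe area A = pi*D^2/4 = pi*0.248^2/4 = 0.0483 m^2.
Q = A * V = 0.0483 * 1.5777 = 0.0762 m^3/s.

0.0762


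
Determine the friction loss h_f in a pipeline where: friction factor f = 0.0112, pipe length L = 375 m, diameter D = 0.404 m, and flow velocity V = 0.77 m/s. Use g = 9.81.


Darcy-Weisbach equation: h_f = f * (L/D) * V^2/(2g).
f * L/D = 0.0112 * 375/0.404 = 10.396.
V^2/(2g) = 0.77^2 / (2*9.81) = 0.5929 / 19.62 = 0.0302 m.
h_f = 10.396 * 0.0302 = 0.314 m.

0.314


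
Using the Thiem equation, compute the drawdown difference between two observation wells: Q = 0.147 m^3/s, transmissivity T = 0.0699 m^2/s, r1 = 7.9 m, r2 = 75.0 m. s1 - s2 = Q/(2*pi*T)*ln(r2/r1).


Thiem equation: s1 - s2 = Q/(2*pi*T) * ln(r2/r1).
ln(r2/r1) = ln(75.0/7.9) = 2.2506.
Q/(2*pi*T) = 0.147 / (2*pi*0.0699) = 0.147 / 0.4392 = 0.3347.
s1 - s2 = 0.3347 * 2.2506 = 0.7533 m.

0.7533


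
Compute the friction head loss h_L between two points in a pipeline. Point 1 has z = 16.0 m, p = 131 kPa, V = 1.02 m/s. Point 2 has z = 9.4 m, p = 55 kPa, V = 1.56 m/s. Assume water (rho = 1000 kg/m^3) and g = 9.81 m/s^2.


Total head at each section: H = z + p/(rho*g) + V^2/(2g).
H1 = 16.0 + 131*1000/(1000*9.81) + 1.02^2/(2*9.81)
   = 16.0 + 13.354 + 0.053
   = 29.407 m.
H2 = 9.4 + 55*1000/(1000*9.81) + 1.56^2/(2*9.81)
   = 9.4 + 5.607 + 0.124
   = 15.131 m.
h_L = H1 - H2 = 29.407 - 15.131 = 14.276 m.

14.276


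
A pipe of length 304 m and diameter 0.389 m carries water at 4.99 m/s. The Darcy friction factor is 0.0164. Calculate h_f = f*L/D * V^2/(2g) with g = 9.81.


Darcy-Weisbach equation: h_f = f * (L/D) * V^2/(2g).
f * L/D = 0.0164 * 304/0.389 = 12.8165.
V^2/(2g) = 4.99^2 / (2*9.81) = 24.9001 / 19.62 = 1.2691 m.
h_f = 12.8165 * 1.2691 = 16.266 m.

16.266


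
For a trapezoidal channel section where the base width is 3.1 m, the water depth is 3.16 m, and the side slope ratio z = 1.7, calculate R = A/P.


For a trapezoidal section with side slope z:
A = (b + z*y)*y = (3.1 + 1.7*3.16)*3.16 = 26.772 m^2.
P = b + 2*y*sqrt(1 + z^2) = 3.1 + 2*3.16*sqrt(1 + 1.7^2) = 15.565 m.
R = A/P = 26.772 / 15.565 = 1.72 m.

1.72


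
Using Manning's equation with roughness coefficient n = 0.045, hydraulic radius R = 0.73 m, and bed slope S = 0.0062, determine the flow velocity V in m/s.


Manning's equation gives V = (1/n) * R^(2/3) * S^(1/2).
First, compute R^(2/3) = 0.73^(2/3) = 0.8107.
Next, S^(1/2) = 0.0062^(1/2) = 0.07874.
Then 1/n = 1/0.045 = 22.22.
V = 22.22 * 0.8107 * 0.07874 = 1.4186 m/s.

1.4186


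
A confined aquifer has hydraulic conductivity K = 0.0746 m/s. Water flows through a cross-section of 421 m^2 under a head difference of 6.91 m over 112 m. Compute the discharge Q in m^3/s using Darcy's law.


Darcy's law: Q = K * A * i, where i = dh/L.
Hydraulic gradient i = 6.91 / 112 = 0.061696.
Q = 0.0746 * 421 * 0.061696
  = 1.9377 m^3/s.

1.9377


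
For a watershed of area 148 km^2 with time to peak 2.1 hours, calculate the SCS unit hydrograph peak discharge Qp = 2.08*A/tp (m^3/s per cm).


SCS formula: Qp = 2.08 * A / tp.
Qp = 2.08 * 148 / 2.1
   = 307.84 / 2.1
   = 146.59 m^3/s per cm.

146.59


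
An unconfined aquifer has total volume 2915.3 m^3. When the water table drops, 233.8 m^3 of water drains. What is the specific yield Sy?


Specific yield Sy = Volume drained / Total volume.
Sy = 233.8 / 2915.3
   = 0.0802.

0.0802


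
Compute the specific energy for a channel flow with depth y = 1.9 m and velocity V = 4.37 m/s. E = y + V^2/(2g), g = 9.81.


Specific energy E = y + V^2/(2g).
Velocity head = V^2/(2g) = 4.37^2 / (2*9.81) = 19.0969 / 19.62 = 0.9733 m.
E = 1.9 + 0.9733 = 2.8733 m.

2.8733


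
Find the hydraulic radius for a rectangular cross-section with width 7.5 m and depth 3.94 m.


For a rectangular section:
Flow area A = b * y = 7.5 * 3.94 = 29.55 m^2.
Wetted perimeter P = b + 2y = 7.5 + 2*3.94 = 15.38 m.
Hydraulic radius R = A/P = 29.55 / 15.38 = 1.9213 m.

1.9213


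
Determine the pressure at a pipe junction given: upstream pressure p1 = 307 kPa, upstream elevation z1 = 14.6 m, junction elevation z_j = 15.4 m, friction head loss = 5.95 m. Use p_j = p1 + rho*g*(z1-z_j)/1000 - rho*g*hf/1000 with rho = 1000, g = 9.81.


Junction pressure: p_j = p1 + rho*g*(z1 - z_j)/1000 - rho*g*hf/1000.
Elevation term = 1000*9.81*(14.6 - 15.4)/1000 = -7.848 kPa.
Friction term = 1000*9.81*5.95/1000 = 58.37 kPa.
p_j = 307 + -7.848 - 58.37 = 240.78 kPa.

240.78


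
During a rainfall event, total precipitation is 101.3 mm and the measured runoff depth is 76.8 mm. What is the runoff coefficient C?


The runoff coefficient C = runoff depth / rainfall depth.
C = 76.8 / 101.3
  = 0.7581.

0.7581


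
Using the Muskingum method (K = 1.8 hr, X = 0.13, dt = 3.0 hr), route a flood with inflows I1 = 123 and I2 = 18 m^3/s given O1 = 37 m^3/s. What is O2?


Muskingum coefficients:
denom = 2*K*(1-X) + dt = 2*1.8*(1-0.13) + 3.0 = 6.132.
C0 = (dt - 2*K*X)/denom = (3.0 - 2*1.8*0.13)/6.132 = 0.4129.
C1 = (dt + 2*K*X)/denom = (3.0 + 2*1.8*0.13)/6.132 = 0.5656.
C2 = (2*K*(1-X) - dt)/denom = 0.0215.
O2 = C0*I2 + C1*I1 + C2*O1
   = 0.4129*18 + 0.5656*123 + 0.0215*37
   = 77.79 m^3/s.

77.79


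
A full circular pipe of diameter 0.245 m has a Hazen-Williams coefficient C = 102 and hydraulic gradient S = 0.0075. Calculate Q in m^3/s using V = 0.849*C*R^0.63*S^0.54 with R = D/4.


For a full circular pipe, R = D/4 = 0.245/4 = 0.0612 m.
V = 0.849 * 102 * 0.0612^0.63 * 0.0075^0.54
  = 0.849 * 102 * 0.172138 * 0.071209
  = 1.0615 m/s.
Pipe area A = pi*D^2/4 = pi*0.245^2/4 = 0.0471 m^2.
Q = A * V = 0.0471 * 1.0615 = 0.05 m^3/s.

0.05


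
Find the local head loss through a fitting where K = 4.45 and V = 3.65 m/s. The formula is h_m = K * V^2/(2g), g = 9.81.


Minor loss formula: h_m = K * V^2/(2g).
V^2 = 3.65^2 = 13.3225.
V^2/(2g) = 13.3225 / 19.62 = 0.679 m.
h_m = 4.45 * 0.679 = 3.0217 m.

3.0217


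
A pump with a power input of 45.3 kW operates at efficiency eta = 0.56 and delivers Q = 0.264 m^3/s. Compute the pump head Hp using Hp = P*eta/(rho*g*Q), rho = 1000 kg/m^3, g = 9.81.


Pump head formula: Hp = P * eta / (rho * g * Q).
Numerator: P * eta = 45.3 * 1000 * 0.56 = 25368.0 W.
Denominator: rho * g * Q = 1000 * 9.81 * 0.264 = 2589.84.
Hp = 25368.0 / 2589.84 = 9.8 m.

9.8


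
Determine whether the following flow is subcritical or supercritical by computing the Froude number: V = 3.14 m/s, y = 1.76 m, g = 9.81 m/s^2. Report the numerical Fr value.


The Froude number is defined as Fr = V / sqrt(g*y).
g*y = 9.81 * 1.76 = 17.2656.
sqrt(g*y) = sqrt(17.2656) = 4.1552.
Fr = 3.14 / 4.1552 = 0.7557.
Since Fr < 1, the flow is subcritical.

0.7557


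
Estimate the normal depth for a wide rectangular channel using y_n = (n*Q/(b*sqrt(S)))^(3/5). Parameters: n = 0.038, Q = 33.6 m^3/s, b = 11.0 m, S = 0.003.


We use the wide-channel approximation y_n = (n*Q/(b*sqrt(S)))^(3/5).
sqrt(S) = sqrt(0.003) = 0.054772.
Numerator: n*Q = 0.038 * 33.6 = 1.2768.
Denominator: b*sqrt(S) = 11.0 * 0.054772 = 0.602492.
arg = 2.1192.
y_n = 2.1192^(3/5) = 1.5693 m.

1.5693


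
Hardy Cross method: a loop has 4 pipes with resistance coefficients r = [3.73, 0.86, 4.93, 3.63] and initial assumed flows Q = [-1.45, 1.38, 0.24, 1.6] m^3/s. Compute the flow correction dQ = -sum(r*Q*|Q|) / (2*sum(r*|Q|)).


Numerator terms (r*Q*|Q|): 3.73*-1.45*|-1.45| = -7.8423; 0.86*1.38*|1.38| = 1.6378; 4.93*0.24*|0.24| = 0.284; 3.63*1.6*|1.6| = 9.2928.
Sum of numerator = 3.3722.
Denominator terms (r*|Q|): 3.73*|-1.45| = 5.4085; 0.86*|1.38| = 1.1868; 4.93*|0.24| = 1.1832; 3.63*|1.6| = 5.808.
2 * sum of denominator = 2 * 13.5865 = 27.173.
dQ = -3.3722 / 27.173 = -0.1241 m^3/s.

-0.1241


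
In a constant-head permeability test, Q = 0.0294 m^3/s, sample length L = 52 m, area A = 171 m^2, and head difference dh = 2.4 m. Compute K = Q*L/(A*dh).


From K = Q*L / (A*dh):
Numerator: Q*L = 0.0294 * 52 = 1.5288.
Denominator: A*dh = 171 * 2.4 = 410.4.
K = 1.5288 / 410.4 = 0.003725 m/s.

0.003725


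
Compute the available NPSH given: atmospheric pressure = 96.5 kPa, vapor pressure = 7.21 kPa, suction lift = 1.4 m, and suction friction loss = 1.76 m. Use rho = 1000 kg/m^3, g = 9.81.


NPSHa = p_atm/(rho*g) - z_s - hf_s - p_vap/(rho*g).
p_atm/(rho*g) = 96.5*1000 / (1000*9.81) = 9.837 m.
p_vap/(rho*g) = 7.21*1000 / (1000*9.81) = 0.735 m.
NPSHa = 9.837 - 1.4 - 1.76 - 0.735
      = 5.94 m.

5.94


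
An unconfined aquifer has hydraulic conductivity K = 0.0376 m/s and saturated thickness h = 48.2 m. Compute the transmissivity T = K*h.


Transmissivity is defined as T = K * h.
T = 0.0376 * 48.2
  = 1.8123 m^2/s.

1.8123


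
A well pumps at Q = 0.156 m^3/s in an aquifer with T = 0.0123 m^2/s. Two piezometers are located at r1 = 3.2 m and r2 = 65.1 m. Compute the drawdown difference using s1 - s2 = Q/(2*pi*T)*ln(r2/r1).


Thiem equation: s1 - s2 = Q/(2*pi*T) * ln(r2/r1).
ln(r2/r1) = ln(65.1/3.2) = 3.0128.
Q/(2*pi*T) = 0.156 / (2*pi*0.0123) = 0.156 / 0.0773 = 2.0186.
s1 - s2 = 2.0186 * 3.0128 = 6.0814 m.

6.0814


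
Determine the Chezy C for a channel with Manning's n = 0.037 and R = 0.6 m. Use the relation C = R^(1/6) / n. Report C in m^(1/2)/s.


The Chezy coefficient relates to Manning's n through C = R^(1/6) / n.
R^(1/6) = 0.6^(1/6) = 0.918386.
C = 0.918386 / 0.037 = 24.82 m^(1/2)/s.

24.82


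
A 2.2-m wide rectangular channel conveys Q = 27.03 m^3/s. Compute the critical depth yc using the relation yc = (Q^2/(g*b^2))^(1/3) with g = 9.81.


Using yc = (Q^2 / (g * b^2))^(1/3):
Q^2 = 27.03^2 = 730.62.
g * b^2 = 9.81 * 2.2^2 = 9.81 * 4.84 = 47.48.
Q^2 / (g*b^2) = 730.62 / 47.48 = 15.388.
yc = 15.388^(1/3) = 2.4873 m.

2.4873


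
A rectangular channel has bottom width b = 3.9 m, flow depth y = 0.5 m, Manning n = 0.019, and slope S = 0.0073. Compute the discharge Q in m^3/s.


For a rectangular channel, the cross-sectional area A = b * y = 3.9 * 0.5 = 1.95 m^2.
The wetted perimeter P = b + 2y = 3.9 + 2*0.5 = 4.9 m.
Hydraulic radius R = A/P = 1.95/4.9 = 0.398 m.
Velocity V = (1/n)*R^(2/3)*S^(1/2) = (1/0.019)*0.398^(2/3)*0.0073^(1/2) = 2.433 m/s.
Discharge Q = A * V = 1.95 * 2.433 = 4.744 m^3/s.

4.744


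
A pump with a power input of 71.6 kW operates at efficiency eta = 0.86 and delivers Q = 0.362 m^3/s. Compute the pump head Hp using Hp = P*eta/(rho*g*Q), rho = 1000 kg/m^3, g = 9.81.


Pump head formula: Hp = P * eta / (rho * g * Q).
Numerator: P * eta = 71.6 * 1000 * 0.86 = 61576.0 W.
Denominator: rho * g * Q = 1000 * 9.81 * 0.362 = 3551.22.
Hp = 61576.0 / 3551.22 = 17.34 m.

17.34


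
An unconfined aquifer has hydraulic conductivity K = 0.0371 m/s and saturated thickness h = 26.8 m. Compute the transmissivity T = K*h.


Transmissivity is defined as T = K * h.
T = 0.0371 * 26.8
  = 0.9943 m^2/s.

0.9943


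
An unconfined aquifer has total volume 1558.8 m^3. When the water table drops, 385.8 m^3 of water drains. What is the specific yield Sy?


Specific yield Sy = Volume drained / Total volume.
Sy = 385.8 / 1558.8
   = 0.2475.

0.2475


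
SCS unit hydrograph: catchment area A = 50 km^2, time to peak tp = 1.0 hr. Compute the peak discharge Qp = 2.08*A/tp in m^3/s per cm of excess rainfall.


SCS formula: Qp = 2.08 * A / tp.
Qp = 2.08 * 50 / 1.0
   = 104.0 / 1.0
   = 104.0 m^3/s per cm.

104.0


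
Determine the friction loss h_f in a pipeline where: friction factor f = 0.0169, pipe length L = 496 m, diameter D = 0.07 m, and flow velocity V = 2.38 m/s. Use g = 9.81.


Darcy-Weisbach equation: h_f = f * (L/D) * V^2/(2g).
f * L/D = 0.0169 * 496/0.07 = 119.7486.
V^2/(2g) = 2.38^2 / (2*9.81) = 5.6644 / 19.62 = 0.2887 m.
h_f = 119.7486 * 0.2887 = 34.572 m.

34.572


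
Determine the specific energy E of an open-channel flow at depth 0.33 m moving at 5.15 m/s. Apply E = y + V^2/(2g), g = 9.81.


Specific energy E = y + V^2/(2g).
Velocity head = V^2/(2g) = 5.15^2 / (2*9.81) = 26.5225 / 19.62 = 1.3518 m.
E = 0.33 + 1.3518 = 1.6818 m.

1.6818


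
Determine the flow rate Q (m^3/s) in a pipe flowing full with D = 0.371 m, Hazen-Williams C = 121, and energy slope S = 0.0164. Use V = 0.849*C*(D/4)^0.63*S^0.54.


For a full circular pipe, R = D/4 = 0.371/4 = 0.0927 m.
V = 0.849 * 121 * 0.0927^0.63 * 0.0164^0.54
  = 0.849 * 121 * 0.223567 * 0.108646
  = 2.4953 m/s.
Pipe area A = pi*D^2/4 = pi*0.371^2/4 = 0.1081 m^2.
Q = A * V = 0.1081 * 2.4953 = 0.2697 m^3/s.

0.2697


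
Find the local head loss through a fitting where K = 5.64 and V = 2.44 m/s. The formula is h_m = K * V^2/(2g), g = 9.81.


Minor loss formula: h_m = K * V^2/(2g).
V^2 = 2.44^2 = 5.9536.
V^2/(2g) = 5.9536 / 19.62 = 0.3034 m.
h_m = 5.64 * 0.3034 = 1.7114 m.

1.7114


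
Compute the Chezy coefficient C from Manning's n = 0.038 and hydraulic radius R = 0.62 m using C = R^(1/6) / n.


The Chezy coefficient relates to Manning's n through C = R^(1/6) / n.
R^(1/6) = 0.62^(1/6) = 0.923419.
C = 0.923419 / 0.038 = 24.3 m^(1/2)/s.

24.3


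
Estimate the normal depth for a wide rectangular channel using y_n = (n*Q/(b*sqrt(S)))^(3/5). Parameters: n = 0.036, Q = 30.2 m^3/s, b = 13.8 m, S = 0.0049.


We use the wide-channel approximation y_n = (n*Q/(b*sqrt(S)))^(3/5).
sqrt(S) = sqrt(0.0049) = 0.07.
Numerator: n*Q = 0.036 * 30.2 = 1.0872.
Denominator: b*sqrt(S) = 13.8 * 0.07 = 0.966.
arg = 1.1255.
y_n = 1.1255^(3/5) = 1.0735 m.

1.0735
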